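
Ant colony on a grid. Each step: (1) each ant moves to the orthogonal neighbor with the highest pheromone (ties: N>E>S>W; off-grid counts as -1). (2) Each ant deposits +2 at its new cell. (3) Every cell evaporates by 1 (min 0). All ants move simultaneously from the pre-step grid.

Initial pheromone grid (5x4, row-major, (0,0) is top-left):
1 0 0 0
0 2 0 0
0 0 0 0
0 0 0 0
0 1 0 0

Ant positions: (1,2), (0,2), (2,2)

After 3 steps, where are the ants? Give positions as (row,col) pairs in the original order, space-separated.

Step 1: ant0:(1,2)->W->(1,1) | ant1:(0,2)->E->(0,3) | ant2:(2,2)->N->(1,2)
  grid max=3 at (1,1)
Step 2: ant0:(1,1)->E->(1,2) | ant1:(0,3)->S->(1,3) | ant2:(1,2)->W->(1,1)
  grid max=4 at (1,1)
Step 3: ant0:(1,2)->W->(1,1) | ant1:(1,3)->W->(1,2) | ant2:(1,1)->E->(1,2)
  grid max=5 at (1,1)

(1,1) (1,2) (1,2)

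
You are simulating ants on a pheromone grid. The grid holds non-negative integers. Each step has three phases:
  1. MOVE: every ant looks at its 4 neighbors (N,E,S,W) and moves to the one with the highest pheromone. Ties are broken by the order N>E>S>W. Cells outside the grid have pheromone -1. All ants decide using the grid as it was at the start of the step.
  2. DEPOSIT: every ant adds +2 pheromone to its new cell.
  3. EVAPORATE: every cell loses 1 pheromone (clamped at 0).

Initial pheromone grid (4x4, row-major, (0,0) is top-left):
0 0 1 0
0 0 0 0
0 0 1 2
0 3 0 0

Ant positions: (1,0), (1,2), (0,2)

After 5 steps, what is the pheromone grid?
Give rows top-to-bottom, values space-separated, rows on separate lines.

After step 1: ants at (0,0),(0,2),(0,3)
  1 0 2 1
  0 0 0 0
  0 0 0 1
  0 2 0 0
After step 2: ants at (0,1),(0,3),(0,2)
  0 1 3 2
  0 0 0 0
  0 0 0 0
  0 1 0 0
After step 3: ants at (0,2),(0,2),(0,3)
  0 0 6 3
  0 0 0 0
  0 0 0 0
  0 0 0 0
After step 4: ants at (0,3),(0,3),(0,2)
  0 0 7 6
  0 0 0 0
  0 0 0 0
  0 0 0 0
After step 5: ants at (0,2),(0,2),(0,3)
  0 0 10 7
  0 0 0 0
  0 0 0 0
  0 0 0 0

0 0 10 7
0 0 0 0
0 0 0 0
0 0 0 0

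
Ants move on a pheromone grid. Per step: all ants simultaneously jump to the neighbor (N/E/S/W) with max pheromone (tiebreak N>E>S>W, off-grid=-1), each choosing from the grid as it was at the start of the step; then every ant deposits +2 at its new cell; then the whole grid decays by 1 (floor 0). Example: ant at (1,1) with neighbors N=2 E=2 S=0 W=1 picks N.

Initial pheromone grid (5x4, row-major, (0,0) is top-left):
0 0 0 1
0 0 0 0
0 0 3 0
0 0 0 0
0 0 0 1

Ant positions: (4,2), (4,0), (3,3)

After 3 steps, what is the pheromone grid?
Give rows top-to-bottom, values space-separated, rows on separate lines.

After step 1: ants at (4,3),(3,0),(4,3)
  0 0 0 0
  0 0 0 0
  0 0 2 0
  1 0 0 0
  0 0 0 4
After step 2: ants at (3,3),(2,0),(3,3)
  0 0 0 0
  0 0 0 0
  1 0 1 0
  0 0 0 3
  0 0 0 3
After step 3: ants at (4,3),(1,0),(4,3)
  0 0 0 0
  1 0 0 0
  0 0 0 0
  0 0 0 2
  0 0 0 6

0 0 0 0
1 0 0 0
0 0 0 0
0 0 0 2
0 0 0 6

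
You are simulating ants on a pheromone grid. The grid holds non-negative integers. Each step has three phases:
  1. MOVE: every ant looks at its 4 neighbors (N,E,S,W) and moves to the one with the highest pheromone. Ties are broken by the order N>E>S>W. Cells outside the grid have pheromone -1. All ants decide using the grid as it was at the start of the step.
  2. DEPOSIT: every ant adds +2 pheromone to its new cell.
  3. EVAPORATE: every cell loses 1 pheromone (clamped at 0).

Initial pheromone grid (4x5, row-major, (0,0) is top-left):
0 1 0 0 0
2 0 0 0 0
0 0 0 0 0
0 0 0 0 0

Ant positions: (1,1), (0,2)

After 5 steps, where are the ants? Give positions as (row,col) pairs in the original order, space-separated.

Step 1: ant0:(1,1)->W->(1,0) | ant1:(0,2)->W->(0,1)
  grid max=3 at (1,0)
Step 2: ant0:(1,0)->N->(0,0) | ant1:(0,1)->E->(0,2)
  grid max=2 at (1,0)
Step 3: ant0:(0,0)->S->(1,0) | ant1:(0,2)->W->(0,1)
  grid max=3 at (1,0)
Step 4: ant0:(1,0)->N->(0,0) | ant1:(0,1)->E->(0,2)
  grid max=2 at (1,0)
Step 5: ant0:(0,0)->S->(1,0) | ant1:(0,2)->W->(0,1)
  grid max=3 at (1,0)

(1,0) (0,1)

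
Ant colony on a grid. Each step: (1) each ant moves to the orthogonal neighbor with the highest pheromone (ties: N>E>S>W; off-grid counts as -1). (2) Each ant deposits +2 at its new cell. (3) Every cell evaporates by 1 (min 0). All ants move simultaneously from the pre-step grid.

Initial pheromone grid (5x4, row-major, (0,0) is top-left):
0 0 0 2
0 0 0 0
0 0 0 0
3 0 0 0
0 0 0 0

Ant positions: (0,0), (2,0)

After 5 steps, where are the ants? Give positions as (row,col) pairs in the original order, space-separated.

Step 1: ant0:(0,0)->E->(0,1) | ant1:(2,0)->S->(3,0)
  grid max=4 at (3,0)
Step 2: ant0:(0,1)->E->(0,2) | ant1:(3,0)->N->(2,0)
  grid max=3 at (3,0)
Step 3: ant0:(0,2)->E->(0,3) | ant1:(2,0)->S->(3,0)
  grid max=4 at (3,0)
Step 4: ant0:(0,3)->S->(1,3) | ant1:(3,0)->N->(2,0)
  grid max=3 at (3,0)
Step 5: ant0:(1,3)->N->(0,3) | ant1:(2,0)->S->(3,0)
  grid max=4 at (3,0)

(0,3) (3,0)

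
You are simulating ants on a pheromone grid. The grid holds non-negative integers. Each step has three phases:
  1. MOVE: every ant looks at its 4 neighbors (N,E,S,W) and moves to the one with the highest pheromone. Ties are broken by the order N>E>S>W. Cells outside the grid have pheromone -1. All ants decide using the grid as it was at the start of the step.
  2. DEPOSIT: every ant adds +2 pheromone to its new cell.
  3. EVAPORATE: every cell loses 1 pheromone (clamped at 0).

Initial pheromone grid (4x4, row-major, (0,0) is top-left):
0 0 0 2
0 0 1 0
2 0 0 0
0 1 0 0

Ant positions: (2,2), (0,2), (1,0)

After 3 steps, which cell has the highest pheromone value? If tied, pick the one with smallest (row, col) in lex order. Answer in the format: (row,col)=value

Answer: (0,3)=5

Derivation:
Step 1: ant0:(2,2)->N->(1,2) | ant1:(0,2)->E->(0,3) | ant2:(1,0)->S->(2,0)
  grid max=3 at (0,3)
Step 2: ant0:(1,2)->N->(0,2) | ant1:(0,3)->S->(1,3) | ant2:(2,0)->N->(1,0)
  grid max=2 at (0,3)
Step 3: ant0:(0,2)->E->(0,3) | ant1:(1,3)->N->(0,3) | ant2:(1,0)->S->(2,0)
  grid max=5 at (0,3)
Final grid:
  0 0 0 5
  0 0 0 0
  3 0 0 0
  0 0 0 0
Max pheromone 5 at (0,3)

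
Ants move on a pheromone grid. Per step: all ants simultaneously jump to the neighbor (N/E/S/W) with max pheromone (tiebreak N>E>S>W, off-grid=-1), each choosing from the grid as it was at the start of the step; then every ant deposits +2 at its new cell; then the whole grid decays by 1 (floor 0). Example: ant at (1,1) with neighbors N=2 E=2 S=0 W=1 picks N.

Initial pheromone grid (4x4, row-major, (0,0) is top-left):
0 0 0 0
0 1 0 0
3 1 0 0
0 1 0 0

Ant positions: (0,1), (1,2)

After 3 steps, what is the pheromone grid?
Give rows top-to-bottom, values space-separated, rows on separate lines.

After step 1: ants at (1,1),(1,1)
  0 0 0 0
  0 4 0 0
  2 0 0 0
  0 0 0 0
After step 2: ants at (0,1),(0,1)
  0 3 0 0
  0 3 0 0
  1 0 0 0
  0 0 0 0
After step 3: ants at (1,1),(1,1)
  0 2 0 0
  0 6 0 0
  0 0 0 0
  0 0 0 0

0 2 0 0
0 6 0 0
0 0 0 0
0 0 0 0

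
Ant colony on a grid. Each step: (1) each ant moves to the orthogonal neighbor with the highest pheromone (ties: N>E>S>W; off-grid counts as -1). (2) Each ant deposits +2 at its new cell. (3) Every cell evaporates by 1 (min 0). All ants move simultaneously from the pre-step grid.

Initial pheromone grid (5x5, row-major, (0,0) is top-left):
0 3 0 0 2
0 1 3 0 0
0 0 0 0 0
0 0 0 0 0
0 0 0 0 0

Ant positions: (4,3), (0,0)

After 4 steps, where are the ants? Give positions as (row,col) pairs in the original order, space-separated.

Step 1: ant0:(4,3)->N->(3,3) | ant1:(0,0)->E->(0,1)
  grid max=4 at (0,1)
Step 2: ant0:(3,3)->N->(2,3) | ant1:(0,1)->E->(0,2)
  grid max=3 at (0,1)
Step 3: ant0:(2,3)->N->(1,3) | ant1:(0,2)->W->(0,1)
  grid max=4 at (0,1)
Step 4: ant0:(1,3)->N->(0,3) | ant1:(0,1)->E->(0,2)
  grid max=3 at (0,1)

(0,3) (0,2)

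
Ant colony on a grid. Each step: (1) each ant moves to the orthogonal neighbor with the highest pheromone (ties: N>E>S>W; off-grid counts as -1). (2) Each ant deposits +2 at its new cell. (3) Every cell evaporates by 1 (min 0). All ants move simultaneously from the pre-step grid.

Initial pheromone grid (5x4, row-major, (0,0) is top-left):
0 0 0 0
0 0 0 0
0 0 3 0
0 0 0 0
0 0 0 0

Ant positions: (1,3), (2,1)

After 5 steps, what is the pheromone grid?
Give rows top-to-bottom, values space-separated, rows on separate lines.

After step 1: ants at (0,3),(2,2)
  0 0 0 1
  0 0 0 0
  0 0 4 0
  0 0 0 0
  0 0 0 0
After step 2: ants at (1,3),(1,2)
  0 0 0 0
  0 0 1 1
  0 0 3 0
  0 0 0 0
  0 0 0 0
After step 3: ants at (1,2),(2,2)
  0 0 0 0
  0 0 2 0
  0 0 4 0
  0 0 0 0
  0 0 0 0
After step 4: ants at (2,2),(1,2)
  0 0 0 0
  0 0 3 0
  0 0 5 0
  0 0 0 0
  0 0 0 0
After step 5: ants at (1,2),(2,2)
  0 0 0 0
  0 0 4 0
  0 0 6 0
  0 0 0 0
  0 0 0 0

0 0 0 0
0 0 4 0
0 0 6 0
0 0 0 0
0 0 0 0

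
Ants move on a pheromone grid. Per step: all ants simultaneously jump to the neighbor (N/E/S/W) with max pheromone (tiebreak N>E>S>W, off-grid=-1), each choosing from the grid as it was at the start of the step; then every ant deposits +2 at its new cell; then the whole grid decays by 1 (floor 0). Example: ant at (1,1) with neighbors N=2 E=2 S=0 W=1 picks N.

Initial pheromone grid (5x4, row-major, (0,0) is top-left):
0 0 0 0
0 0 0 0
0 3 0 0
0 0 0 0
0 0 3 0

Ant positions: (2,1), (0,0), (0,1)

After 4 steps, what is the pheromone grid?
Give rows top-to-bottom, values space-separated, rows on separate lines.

After step 1: ants at (1,1),(0,1),(0,2)
  0 1 1 0
  0 1 0 0
  0 2 0 0
  0 0 0 0
  0 0 2 0
After step 2: ants at (2,1),(0,2),(0,1)
  0 2 2 0
  0 0 0 0
  0 3 0 0
  0 0 0 0
  0 0 1 0
After step 3: ants at (1,1),(0,1),(0,2)
  0 3 3 0
  0 1 0 0
  0 2 0 0
  0 0 0 0
  0 0 0 0
After step 4: ants at (0,1),(0,2),(0,1)
  0 6 4 0
  0 0 0 0
  0 1 0 0
  0 0 0 0
  0 0 0 0

0 6 4 0
0 0 0 0
0 1 0 0
0 0 0 0
0 0 0 0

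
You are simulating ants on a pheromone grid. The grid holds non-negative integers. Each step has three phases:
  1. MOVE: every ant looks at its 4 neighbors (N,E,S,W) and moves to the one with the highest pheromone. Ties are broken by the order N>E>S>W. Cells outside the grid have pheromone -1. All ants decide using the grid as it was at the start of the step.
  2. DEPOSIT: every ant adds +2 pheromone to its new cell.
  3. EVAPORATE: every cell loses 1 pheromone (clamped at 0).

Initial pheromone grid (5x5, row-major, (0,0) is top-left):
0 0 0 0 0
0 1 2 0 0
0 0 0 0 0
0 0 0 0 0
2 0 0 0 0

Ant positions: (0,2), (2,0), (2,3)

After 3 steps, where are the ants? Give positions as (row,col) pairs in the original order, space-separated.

Step 1: ant0:(0,2)->S->(1,2) | ant1:(2,0)->N->(1,0) | ant2:(2,3)->N->(1,3)
  grid max=3 at (1,2)
Step 2: ant0:(1,2)->E->(1,3) | ant1:(1,0)->N->(0,0) | ant2:(1,3)->W->(1,2)
  grid max=4 at (1,2)
Step 3: ant0:(1,3)->W->(1,2) | ant1:(0,0)->E->(0,1) | ant2:(1,2)->E->(1,3)
  grid max=5 at (1,2)

(1,2) (0,1) (1,3)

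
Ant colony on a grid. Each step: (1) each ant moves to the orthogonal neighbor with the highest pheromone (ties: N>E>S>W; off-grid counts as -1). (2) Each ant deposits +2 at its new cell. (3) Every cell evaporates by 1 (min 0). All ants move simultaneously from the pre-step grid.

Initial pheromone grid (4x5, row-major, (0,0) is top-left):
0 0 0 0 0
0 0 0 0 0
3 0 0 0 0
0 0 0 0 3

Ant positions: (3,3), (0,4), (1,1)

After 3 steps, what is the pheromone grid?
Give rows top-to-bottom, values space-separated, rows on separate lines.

After step 1: ants at (3,4),(1,4),(0,1)
  0 1 0 0 0
  0 0 0 0 1
  2 0 0 0 0
  0 0 0 0 4
After step 2: ants at (2,4),(0,4),(0,2)
  0 0 1 0 1
  0 0 0 0 0
  1 0 0 0 1
  0 0 0 0 3
After step 3: ants at (3,4),(1,4),(0,3)
  0 0 0 1 0
  0 0 0 0 1
  0 0 0 0 0
  0 0 0 0 4

0 0 0 1 0
0 0 0 0 1
0 0 0 0 0
0 0 0 0 4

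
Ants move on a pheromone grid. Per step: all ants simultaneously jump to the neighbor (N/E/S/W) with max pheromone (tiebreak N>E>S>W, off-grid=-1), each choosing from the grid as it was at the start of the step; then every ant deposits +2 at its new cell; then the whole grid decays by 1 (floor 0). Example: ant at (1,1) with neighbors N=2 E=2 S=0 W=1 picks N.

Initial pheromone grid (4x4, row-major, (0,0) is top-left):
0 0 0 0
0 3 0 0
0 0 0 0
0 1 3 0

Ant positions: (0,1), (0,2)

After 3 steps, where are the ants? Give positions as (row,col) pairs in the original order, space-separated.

Step 1: ant0:(0,1)->S->(1,1) | ant1:(0,2)->E->(0,3)
  grid max=4 at (1,1)
Step 2: ant0:(1,1)->N->(0,1) | ant1:(0,3)->S->(1,3)
  grid max=3 at (1,1)
Step 3: ant0:(0,1)->S->(1,1) | ant1:(1,3)->N->(0,3)
  grid max=4 at (1,1)

(1,1) (0,3)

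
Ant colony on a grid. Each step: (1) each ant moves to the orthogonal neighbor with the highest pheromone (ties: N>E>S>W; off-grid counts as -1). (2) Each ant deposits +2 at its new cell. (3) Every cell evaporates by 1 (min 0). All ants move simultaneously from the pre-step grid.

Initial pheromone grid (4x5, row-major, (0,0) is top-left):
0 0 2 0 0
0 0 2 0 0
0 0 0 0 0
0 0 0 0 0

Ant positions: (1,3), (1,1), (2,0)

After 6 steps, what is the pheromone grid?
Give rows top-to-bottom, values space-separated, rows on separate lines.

After step 1: ants at (1,2),(1,2),(1,0)
  0 0 1 0 0
  1 0 5 0 0
  0 0 0 0 0
  0 0 0 0 0
After step 2: ants at (0,2),(0,2),(0,0)
  1 0 4 0 0
  0 0 4 0 0
  0 0 0 0 0
  0 0 0 0 0
After step 3: ants at (1,2),(1,2),(0,1)
  0 1 3 0 0
  0 0 7 0 0
  0 0 0 0 0
  0 0 0 0 0
After step 4: ants at (0,2),(0,2),(0,2)
  0 0 8 0 0
  0 0 6 0 0
  0 0 0 0 0
  0 0 0 0 0
After step 5: ants at (1,2),(1,2),(1,2)
  0 0 7 0 0
  0 0 11 0 0
  0 0 0 0 0
  0 0 0 0 0
After step 6: ants at (0,2),(0,2),(0,2)
  0 0 12 0 0
  0 0 10 0 0
  0 0 0 0 0
  0 0 0 0 0

0 0 12 0 0
0 0 10 0 0
0 0 0 0 0
0 0 0 0 0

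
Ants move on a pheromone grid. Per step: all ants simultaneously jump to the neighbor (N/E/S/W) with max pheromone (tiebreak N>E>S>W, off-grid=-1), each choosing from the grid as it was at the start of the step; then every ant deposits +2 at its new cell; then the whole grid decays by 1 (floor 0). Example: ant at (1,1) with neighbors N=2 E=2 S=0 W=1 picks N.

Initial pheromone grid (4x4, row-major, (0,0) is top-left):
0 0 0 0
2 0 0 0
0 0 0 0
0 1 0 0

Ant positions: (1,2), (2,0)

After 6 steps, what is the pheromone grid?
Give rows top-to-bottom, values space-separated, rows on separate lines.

After step 1: ants at (0,2),(1,0)
  0 0 1 0
  3 0 0 0
  0 0 0 0
  0 0 0 0
After step 2: ants at (0,3),(0,0)
  1 0 0 1
  2 0 0 0
  0 0 0 0
  0 0 0 0
After step 3: ants at (1,3),(1,0)
  0 0 0 0
  3 0 0 1
  0 0 0 0
  0 0 0 0
After step 4: ants at (0,3),(0,0)
  1 0 0 1
  2 0 0 0
  0 0 0 0
  0 0 0 0
After step 5: ants at (1,3),(1,0)
  0 0 0 0
  3 0 0 1
  0 0 0 0
  0 0 0 0
After step 6: ants at (0,3),(0,0)
  1 0 0 1
  2 0 0 0
  0 0 0 0
  0 0 0 0

1 0 0 1
2 0 0 0
0 0 0 0
0 0 0 0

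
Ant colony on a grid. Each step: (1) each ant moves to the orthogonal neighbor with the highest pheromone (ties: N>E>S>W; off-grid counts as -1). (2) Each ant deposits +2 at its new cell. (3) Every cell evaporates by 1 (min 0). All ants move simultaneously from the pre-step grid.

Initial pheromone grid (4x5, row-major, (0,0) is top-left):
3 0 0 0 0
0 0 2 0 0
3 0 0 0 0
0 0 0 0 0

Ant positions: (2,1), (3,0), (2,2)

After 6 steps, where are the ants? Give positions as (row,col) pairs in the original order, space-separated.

Step 1: ant0:(2,1)->W->(2,0) | ant1:(3,0)->N->(2,0) | ant2:(2,2)->N->(1,2)
  grid max=6 at (2,0)
Step 2: ant0:(2,0)->N->(1,0) | ant1:(2,0)->N->(1,0) | ant2:(1,2)->N->(0,2)
  grid max=5 at (2,0)
Step 3: ant0:(1,0)->S->(2,0) | ant1:(1,0)->S->(2,0) | ant2:(0,2)->S->(1,2)
  grid max=8 at (2,0)
Step 4: ant0:(2,0)->N->(1,0) | ant1:(2,0)->N->(1,0) | ant2:(1,2)->N->(0,2)
  grid max=7 at (2,0)
Step 5: ant0:(1,0)->S->(2,0) | ant1:(1,0)->S->(2,0) | ant2:(0,2)->S->(1,2)
  grid max=10 at (2,0)
Step 6: ant0:(2,0)->N->(1,0) | ant1:(2,0)->N->(1,0) | ant2:(1,2)->N->(0,2)
  grid max=9 at (2,0)

(1,0) (1,0) (0,2)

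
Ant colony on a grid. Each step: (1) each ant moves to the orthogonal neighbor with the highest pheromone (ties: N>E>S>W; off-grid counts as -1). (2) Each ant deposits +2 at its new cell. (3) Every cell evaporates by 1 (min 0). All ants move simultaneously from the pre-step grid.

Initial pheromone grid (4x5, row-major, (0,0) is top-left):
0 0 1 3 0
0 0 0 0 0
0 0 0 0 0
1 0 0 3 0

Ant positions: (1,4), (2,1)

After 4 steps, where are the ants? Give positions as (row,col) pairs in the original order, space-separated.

Step 1: ant0:(1,4)->N->(0,4) | ant1:(2,1)->N->(1,1)
  grid max=2 at (0,3)
Step 2: ant0:(0,4)->W->(0,3) | ant1:(1,1)->N->(0,1)
  grid max=3 at (0,3)
Step 3: ant0:(0,3)->E->(0,4) | ant1:(0,1)->E->(0,2)
  grid max=2 at (0,3)
Step 4: ant0:(0,4)->W->(0,3) | ant1:(0,2)->E->(0,3)
  grid max=5 at (0,3)

(0,3) (0,3)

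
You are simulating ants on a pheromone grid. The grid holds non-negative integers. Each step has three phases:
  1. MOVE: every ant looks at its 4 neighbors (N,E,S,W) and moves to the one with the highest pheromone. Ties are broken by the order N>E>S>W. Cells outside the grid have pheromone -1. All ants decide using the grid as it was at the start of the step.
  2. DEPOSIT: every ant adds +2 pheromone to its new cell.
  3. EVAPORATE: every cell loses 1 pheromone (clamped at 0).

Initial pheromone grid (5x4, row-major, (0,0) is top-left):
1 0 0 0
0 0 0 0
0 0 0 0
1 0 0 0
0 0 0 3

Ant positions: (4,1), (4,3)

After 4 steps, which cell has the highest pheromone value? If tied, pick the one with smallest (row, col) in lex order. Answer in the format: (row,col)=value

Step 1: ant0:(4,1)->N->(3,1) | ant1:(4,3)->N->(3,3)
  grid max=2 at (4,3)
Step 2: ant0:(3,1)->N->(2,1) | ant1:(3,3)->S->(4,3)
  grid max=3 at (4,3)
Step 3: ant0:(2,1)->N->(1,1) | ant1:(4,3)->N->(3,3)
  grid max=2 at (4,3)
Step 4: ant0:(1,1)->N->(0,1) | ant1:(3,3)->S->(4,3)
  grid max=3 at (4,3)
Final grid:
  0 1 0 0
  0 0 0 0
  0 0 0 0
  0 0 0 0
  0 0 0 3
Max pheromone 3 at (4,3)

Answer: (4,3)=3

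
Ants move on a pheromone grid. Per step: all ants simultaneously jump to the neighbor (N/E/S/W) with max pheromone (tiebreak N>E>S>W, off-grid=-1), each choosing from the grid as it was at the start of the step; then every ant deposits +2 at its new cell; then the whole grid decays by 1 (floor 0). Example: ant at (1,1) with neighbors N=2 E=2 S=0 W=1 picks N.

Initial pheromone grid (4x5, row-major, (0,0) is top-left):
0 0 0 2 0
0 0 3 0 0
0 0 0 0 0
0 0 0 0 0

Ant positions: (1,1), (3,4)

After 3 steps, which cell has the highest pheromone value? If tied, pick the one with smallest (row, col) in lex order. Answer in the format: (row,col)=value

Answer: (1,2)=4

Derivation:
Step 1: ant0:(1,1)->E->(1,2) | ant1:(3,4)->N->(2,4)
  grid max=4 at (1,2)
Step 2: ant0:(1,2)->N->(0,2) | ant1:(2,4)->N->(1,4)
  grid max=3 at (1,2)
Step 3: ant0:(0,2)->S->(1,2) | ant1:(1,4)->N->(0,4)
  grid max=4 at (1,2)
Final grid:
  0 0 0 0 1
  0 0 4 0 0
  0 0 0 0 0
  0 0 0 0 0
Max pheromone 4 at (1,2)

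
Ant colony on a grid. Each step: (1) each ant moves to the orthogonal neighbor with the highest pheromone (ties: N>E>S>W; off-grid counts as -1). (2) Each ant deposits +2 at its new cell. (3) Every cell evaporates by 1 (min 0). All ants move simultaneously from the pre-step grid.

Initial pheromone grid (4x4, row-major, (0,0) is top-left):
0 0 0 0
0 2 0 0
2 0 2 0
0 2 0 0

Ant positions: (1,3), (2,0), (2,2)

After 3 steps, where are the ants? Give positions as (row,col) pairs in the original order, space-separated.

Step 1: ant0:(1,3)->N->(0,3) | ant1:(2,0)->N->(1,0) | ant2:(2,2)->N->(1,2)
  grid max=1 at (0,3)
Step 2: ant0:(0,3)->S->(1,3) | ant1:(1,0)->E->(1,1) | ant2:(1,2)->S->(2,2)
  grid max=2 at (1,1)
Step 3: ant0:(1,3)->N->(0,3) | ant1:(1,1)->N->(0,1) | ant2:(2,2)->N->(1,2)
  grid max=1 at (0,1)

(0,3) (0,1) (1,2)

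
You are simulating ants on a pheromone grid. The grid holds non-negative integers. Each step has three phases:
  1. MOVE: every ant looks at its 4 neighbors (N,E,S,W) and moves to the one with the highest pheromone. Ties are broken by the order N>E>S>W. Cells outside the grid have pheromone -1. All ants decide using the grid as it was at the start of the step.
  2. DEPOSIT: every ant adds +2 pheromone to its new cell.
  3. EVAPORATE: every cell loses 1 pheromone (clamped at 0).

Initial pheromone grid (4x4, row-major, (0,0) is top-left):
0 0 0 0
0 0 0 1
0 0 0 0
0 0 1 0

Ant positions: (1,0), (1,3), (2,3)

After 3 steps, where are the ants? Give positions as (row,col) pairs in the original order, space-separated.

Step 1: ant0:(1,0)->N->(0,0) | ant1:(1,3)->N->(0,3) | ant2:(2,3)->N->(1,3)
  grid max=2 at (1,3)
Step 2: ant0:(0,0)->E->(0,1) | ant1:(0,3)->S->(1,3) | ant2:(1,3)->N->(0,3)
  grid max=3 at (1,3)
Step 3: ant0:(0,1)->E->(0,2) | ant1:(1,3)->N->(0,3) | ant2:(0,3)->S->(1,3)
  grid max=4 at (1,3)

(0,2) (0,3) (1,3)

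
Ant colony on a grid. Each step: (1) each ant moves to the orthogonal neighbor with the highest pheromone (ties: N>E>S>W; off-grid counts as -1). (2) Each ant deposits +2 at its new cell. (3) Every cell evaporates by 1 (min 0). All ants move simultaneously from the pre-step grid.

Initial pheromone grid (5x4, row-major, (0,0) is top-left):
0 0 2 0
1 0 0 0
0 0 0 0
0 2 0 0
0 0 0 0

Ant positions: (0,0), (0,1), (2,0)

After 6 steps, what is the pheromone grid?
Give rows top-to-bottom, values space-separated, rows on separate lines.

After step 1: ants at (1,0),(0,2),(1,0)
  0 0 3 0
  4 0 0 0
  0 0 0 0
  0 1 0 0
  0 0 0 0
After step 2: ants at (0,0),(0,3),(0,0)
  3 0 2 1
  3 0 0 0
  0 0 0 0
  0 0 0 0
  0 0 0 0
After step 3: ants at (1,0),(0,2),(1,0)
  2 0 3 0
  6 0 0 0
  0 0 0 0
  0 0 0 0
  0 0 0 0
After step 4: ants at (0,0),(0,3),(0,0)
  5 0 2 1
  5 0 0 0
  0 0 0 0
  0 0 0 0
  0 0 0 0
After step 5: ants at (1,0),(0,2),(1,0)
  4 0 3 0
  8 0 0 0
  0 0 0 0
  0 0 0 0
  0 0 0 0
After step 6: ants at (0,0),(0,3),(0,0)
  7 0 2 1
  7 0 0 0
  0 0 0 0
  0 0 0 0
  0 0 0 0

7 0 2 1
7 0 0 0
0 0 0 0
0 0 0 0
0 0 0 0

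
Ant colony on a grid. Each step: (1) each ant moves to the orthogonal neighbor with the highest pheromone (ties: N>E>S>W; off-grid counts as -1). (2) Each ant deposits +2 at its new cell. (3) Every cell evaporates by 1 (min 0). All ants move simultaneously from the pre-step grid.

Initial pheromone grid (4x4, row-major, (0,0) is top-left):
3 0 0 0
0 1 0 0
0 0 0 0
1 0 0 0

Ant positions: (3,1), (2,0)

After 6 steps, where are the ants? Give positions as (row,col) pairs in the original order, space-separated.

Step 1: ant0:(3,1)->W->(3,0) | ant1:(2,0)->S->(3,0)
  grid max=4 at (3,0)
Step 2: ant0:(3,0)->N->(2,0) | ant1:(3,0)->N->(2,0)
  grid max=3 at (2,0)
Step 3: ant0:(2,0)->S->(3,0) | ant1:(2,0)->S->(3,0)
  grid max=6 at (3,0)
Step 4: ant0:(3,0)->N->(2,0) | ant1:(3,0)->N->(2,0)
  grid max=5 at (2,0)
Step 5: ant0:(2,0)->S->(3,0) | ant1:(2,0)->S->(3,0)
  grid max=8 at (3,0)
Step 6: ant0:(3,0)->N->(2,0) | ant1:(3,0)->N->(2,0)
  grid max=7 at (2,0)

(2,0) (2,0)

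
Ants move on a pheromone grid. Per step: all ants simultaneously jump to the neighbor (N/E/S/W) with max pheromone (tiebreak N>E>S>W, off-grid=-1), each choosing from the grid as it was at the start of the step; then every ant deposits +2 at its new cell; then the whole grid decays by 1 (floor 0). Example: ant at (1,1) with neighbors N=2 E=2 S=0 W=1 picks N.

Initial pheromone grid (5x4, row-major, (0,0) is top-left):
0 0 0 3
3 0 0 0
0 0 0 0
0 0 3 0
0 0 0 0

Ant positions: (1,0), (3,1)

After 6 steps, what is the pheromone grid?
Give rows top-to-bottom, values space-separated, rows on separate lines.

After step 1: ants at (0,0),(3,2)
  1 0 0 2
  2 0 0 0
  0 0 0 0
  0 0 4 0
  0 0 0 0
After step 2: ants at (1,0),(2,2)
  0 0 0 1
  3 0 0 0
  0 0 1 0
  0 0 3 0
  0 0 0 0
After step 3: ants at (0,0),(3,2)
  1 0 0 0
  2 0 0 0
  0 0 0 0
  0 0 4 0
  0 0 0 0
After step 4: ants at (1,0),(2,2)
  0 0 0 0
  3 0 0 0
  0 0 1 0
  0 0 3 0
  0 0 0 0
After step 5: ants at (0,0),(3,2)
  1 0 0 0
  2 0 0 0
  0 0 0 0
  0 0 4 0
  0 0 0 0
After step 6: ants at (1,0),(2,2)
  0 0 0 0
  3 0 0 0
  0 0 1 0
  0 0 3 0
  0 0 0 0

0 0 0 0
3 0 0 0
0 0 1 0
0 0 3 0
0 0 0 0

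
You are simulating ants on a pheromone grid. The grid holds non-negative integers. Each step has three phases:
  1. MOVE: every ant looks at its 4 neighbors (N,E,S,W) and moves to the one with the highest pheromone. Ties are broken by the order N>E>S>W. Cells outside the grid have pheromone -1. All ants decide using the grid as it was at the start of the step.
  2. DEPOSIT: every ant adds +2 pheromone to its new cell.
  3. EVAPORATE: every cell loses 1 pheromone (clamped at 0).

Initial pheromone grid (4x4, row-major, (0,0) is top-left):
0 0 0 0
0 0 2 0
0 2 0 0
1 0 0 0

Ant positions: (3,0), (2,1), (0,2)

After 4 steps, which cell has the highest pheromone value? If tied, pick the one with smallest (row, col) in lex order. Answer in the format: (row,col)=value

Answer: (1,2)=8

Derivation:
Step 1: ant0:(3,0)->N->(2,0) | ant1:(2,1)->N->(1,1) | ant2:(0,2)->S->(1,2)
  grid max=3 at (1,2)
Step 2: ant0:(2,0)->E->(2,1) | ant1:(1,1)->E->(1,2) | ant2:(1,2)->W->(1,1)
  grid max=4 at (1,2)
Step 3: ant0:(2,1)->N->(1,1) | ant1:(1,2)->W->(1,1) | ant2:(1,1)->E->(1,2)
  grid max=5 at (1,1)
Step 4: ant0:(1,1)->E->(1,2) | ant1:(1,1)->E->(1,2) | ant2:(1,2)->W->(1,1)
  grid max=8 at (1,2)
Final grid:
  0 0 0 0
  0 6 8 0
  0 0 0 0
  0 0 0 0
Max pheromone 8 at (1,2)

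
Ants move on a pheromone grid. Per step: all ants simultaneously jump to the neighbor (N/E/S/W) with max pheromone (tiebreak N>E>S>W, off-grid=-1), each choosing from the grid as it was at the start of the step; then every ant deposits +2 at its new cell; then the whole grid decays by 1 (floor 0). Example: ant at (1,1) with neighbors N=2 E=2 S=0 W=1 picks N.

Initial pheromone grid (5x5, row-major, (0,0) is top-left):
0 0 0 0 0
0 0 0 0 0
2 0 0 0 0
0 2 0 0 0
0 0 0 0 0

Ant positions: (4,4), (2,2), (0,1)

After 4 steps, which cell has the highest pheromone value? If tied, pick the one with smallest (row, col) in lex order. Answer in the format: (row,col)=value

Answer: (0,2)=4

Derivation:
Step 1: ant0:(4,4)->N->(3,4) | ant1:(2,2)->N->(1,2) | ant2:(0,1)->E->(0,2)
  grid max=1 at (0,2)
Step 2: ant0:(3,4)->N->(2,4) | ant1:(1,2)->N->(0,2) | ant2:(0,2)->S->(1,2)
  grid max=2 at (0,2)
Step 3: ant0:(2,4)->N->(1,4) | ant1:(0,2)->S->(1,2) | ant2:(1,2)->N->(0,2)
  grid max=3 at (0,2)
Step 4: ant0:(1,4)->N->(0,4) | ant1:(1,2)->N->(0,2) | ant2:(0,2)->S->(1,2)
  grid max=4 at (0,2)
Final grid:
  0 0 4 0 1
  0 0 4 0 0
  0 0 0 0 0
  0 0 0 0 0
  0 0 0 0 0
Max pheromone 4 at (0,2)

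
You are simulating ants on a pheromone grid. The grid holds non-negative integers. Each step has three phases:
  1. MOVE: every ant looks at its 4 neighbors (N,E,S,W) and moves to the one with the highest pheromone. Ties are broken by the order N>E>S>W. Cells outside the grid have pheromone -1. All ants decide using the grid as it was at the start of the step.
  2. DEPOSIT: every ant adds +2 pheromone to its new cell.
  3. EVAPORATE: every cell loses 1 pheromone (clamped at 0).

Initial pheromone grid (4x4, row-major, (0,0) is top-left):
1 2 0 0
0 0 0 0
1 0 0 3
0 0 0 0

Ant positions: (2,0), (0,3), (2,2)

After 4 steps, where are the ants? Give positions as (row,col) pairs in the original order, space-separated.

Step 1: ant0:(2,0)->N->(1,0) | ant1:(0,3)->S->(1,3) | ant2:(2,2)->E->(2,3)
  grid max=4 at (2,3)
Step 2: ant0:(1,0)->N->(0,0) | ant1:(1,3)->S->(2,3) | ant2:(2,3)->N->(1,3)
  grid max=5 at (2,3)
Step 3: ant0:(0,0)->E->(0,1) | ant1:(2,3)->N->(1,3) | ant2:(1,3)->S->(2,3)
  grid max=6 at (2,3)
Step 4: ant0:(0,1)->E->(0,2) | ant1:(1,3)->S->(2,3) | ant2:(2,3)->N->(1,3)
  grid max=7 at (2,3)

(0,2) (2,3) (1,3)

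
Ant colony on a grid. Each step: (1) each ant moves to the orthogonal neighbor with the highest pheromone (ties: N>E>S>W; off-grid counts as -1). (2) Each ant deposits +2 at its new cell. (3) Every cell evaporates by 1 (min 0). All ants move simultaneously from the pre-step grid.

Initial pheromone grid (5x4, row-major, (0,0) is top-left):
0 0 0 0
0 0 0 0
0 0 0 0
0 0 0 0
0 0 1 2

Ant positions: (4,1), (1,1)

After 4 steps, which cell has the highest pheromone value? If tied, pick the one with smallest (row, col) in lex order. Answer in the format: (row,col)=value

Step 1: ant0:(4,1)->E->(4,2) | ant1:(1,1)->N->(0,1)
  grid max=2 at (4,2)
Step 2: ant0:(4,2)->E->(4,3) | ant1:(0,1)->E->(0,2)
  grid max=2 at (4,3)
Step 3: ant0:(4,3)->W->(4,2) | ant1:(0,2)->E->(0,3)
  grid max=2 at (4,2)
Step 4: ant0:(4,2)->E->(4,3) | ant1:(0,3)->S->(1,3)
  grid max=2 at (4,3)
Final grid:
  0 0 0 0
  0 0 0 1
  0 0 0 0
  0 0 0 0
  0 0 1 2
Max pheromone 2 at (4,3)

Answer: (4,3)=2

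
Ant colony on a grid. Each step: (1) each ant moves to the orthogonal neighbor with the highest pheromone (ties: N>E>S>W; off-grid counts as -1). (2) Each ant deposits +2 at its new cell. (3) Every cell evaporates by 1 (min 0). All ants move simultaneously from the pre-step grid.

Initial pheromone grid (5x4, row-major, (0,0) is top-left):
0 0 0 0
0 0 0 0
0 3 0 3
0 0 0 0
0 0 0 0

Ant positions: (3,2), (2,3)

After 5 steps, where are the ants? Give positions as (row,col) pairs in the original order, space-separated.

Step 1: ant0:(3,2)->N->(2,2) | ant1:(2,3)->N->(1,3)
  grid max=2 at (2,1)
Step 2: ant0:(2,2)->E->(2,3) | ant1:(1,3)->S->(2,3)
  grid max=5 at (2,3)
Step 3: ant0:(2,3)->N->(1,3) | ant1:(2,3)->N->(1,3)
  grid max=4 at (2,3)
Step 4: ant0:(1,3)->S->(2,3) | ant1:(1,3)->S->(2,3)
  grid max=7 at (2,3)
Step 5: ant0:(2,3)->N->(1,3) | ant1:(2,3)->N->(1,3)
  grid max=6 at (2,3)

(1,3) (1,3)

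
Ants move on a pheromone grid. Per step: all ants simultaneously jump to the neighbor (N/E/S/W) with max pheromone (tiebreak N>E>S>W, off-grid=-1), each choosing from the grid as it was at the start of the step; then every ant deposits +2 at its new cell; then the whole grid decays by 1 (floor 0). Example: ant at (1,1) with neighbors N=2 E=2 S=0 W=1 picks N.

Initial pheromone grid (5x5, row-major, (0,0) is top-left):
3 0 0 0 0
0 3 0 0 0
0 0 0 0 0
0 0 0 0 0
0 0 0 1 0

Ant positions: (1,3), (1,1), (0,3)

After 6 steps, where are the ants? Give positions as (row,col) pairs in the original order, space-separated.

Step 1: ant0:(1,3)->N->(0,3) | ant1:(1,1)->N->(0,1) | ant2:(0,3)->E->(0,4)
  grid max=2 at (0,0)
Step 2: ant0:(0,3)->E->(0,4) | ant1:(0,1)->S->(1,1) | ant2:(0,4)->W->(0,3)
  grid max=3 at (1,1)
Step 3: ant0:(0,4)->W->(0,3) | ant1:(1,1)->N->(0,1) | ant2:(0,3)->E->(0,4)
  grid max=3 at (0,3)
Step 4: ant0:(0,3)->E->(0,4) | ant1:(0,1)->S->(1,1) | ant2:(0,4)->W->(0,3)
  grid max=4 at (0,3)
Step 5: ant0:(0,4)->W->(0,3) | ant1:(1,1)->N->(0,1) | ant2:(0,3)->E->(0,4)
  grid max=5 at (0,3)
Step 6: ant0:(0,3)->E->(0,4) | ant1:(0,1)->S->(1,1) | ant2:(0,4)->W->(0,3)
  grid max=6 at (0,3)

(0,4) (1,1) (0,3)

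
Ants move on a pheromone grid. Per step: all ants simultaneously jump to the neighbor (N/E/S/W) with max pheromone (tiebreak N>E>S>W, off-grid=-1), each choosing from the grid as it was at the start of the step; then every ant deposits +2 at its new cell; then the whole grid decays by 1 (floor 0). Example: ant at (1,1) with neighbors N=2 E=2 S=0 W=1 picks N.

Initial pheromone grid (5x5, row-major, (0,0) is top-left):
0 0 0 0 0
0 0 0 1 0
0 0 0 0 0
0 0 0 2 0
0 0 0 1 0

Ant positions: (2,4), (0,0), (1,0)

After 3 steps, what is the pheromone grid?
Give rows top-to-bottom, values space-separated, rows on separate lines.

After step 1: ants at (1,4),(0,1),(0,0)
  1 1 0 0 0
  0 0 0 0 1
  0 0 0 0 0
  0 0 0 1 0
  0 0 0 0 0
After step 2: ants at (0,4),(0,0),(0,1)
  2 2 0 0 1
  0 0 0 0 0
  0 0 0 0 0
  0 0 0 0 0
  0 0 0 0 0
After step 3: ants at (1,4),(0,1),(0,0)
  3 3 0 0 0
  0 0 0 0 1
  0 0 0 0 0
  0 0 0 0 0
  0 0 0 0 0

3 3 0 0 0
0 0 0 0 1
0 0 0 0 0
0 0 0 0 0
0 0 0 0 0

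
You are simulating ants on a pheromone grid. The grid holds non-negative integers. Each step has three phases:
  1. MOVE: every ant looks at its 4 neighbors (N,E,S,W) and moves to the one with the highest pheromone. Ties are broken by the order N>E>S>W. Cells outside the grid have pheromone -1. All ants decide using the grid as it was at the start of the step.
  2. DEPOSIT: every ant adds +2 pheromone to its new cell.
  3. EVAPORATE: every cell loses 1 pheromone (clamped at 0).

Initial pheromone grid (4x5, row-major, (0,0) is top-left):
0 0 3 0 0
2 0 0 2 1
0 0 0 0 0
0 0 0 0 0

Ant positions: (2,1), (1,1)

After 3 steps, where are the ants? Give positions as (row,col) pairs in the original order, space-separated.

Step 1: ant0:(2,1)->N->(1,1) | ant1:(1,1)->W->(1,0)
  grid max=3 at (1,0)
Step 2: ant0:(1,1)->W->(1,0) | ant1:(1,0)->E->(1,1)
  grid max=4 at (1,0)
Step 3: ant0:(1,0)->E->(1,1) | ant1:(1,1)->W->(1,0)
  grid max=5 at (1,0)

(1,1) (1,0)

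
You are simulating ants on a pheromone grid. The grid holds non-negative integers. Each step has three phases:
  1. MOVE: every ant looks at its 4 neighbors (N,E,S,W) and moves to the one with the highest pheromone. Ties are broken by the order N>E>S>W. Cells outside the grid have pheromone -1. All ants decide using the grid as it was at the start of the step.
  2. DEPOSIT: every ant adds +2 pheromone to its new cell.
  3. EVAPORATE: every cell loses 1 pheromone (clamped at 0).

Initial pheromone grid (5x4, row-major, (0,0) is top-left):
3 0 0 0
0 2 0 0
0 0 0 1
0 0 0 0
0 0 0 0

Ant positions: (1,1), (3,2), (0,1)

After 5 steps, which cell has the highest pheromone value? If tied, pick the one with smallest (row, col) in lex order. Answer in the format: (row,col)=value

Answer: (0,0)=10

Derivation:
Step 1: ant0:(1,1)->N->(0,1) | ant1:(3,2)->N->(2,2) | ant2:(0,1)->W->(0,0)
  grid max=4 at (0,0)
Step 2: ant0:(0,1)->W->(0,0) | ant1:(2,2)->N->(1,2) | ant2:(0,0)->E->(0,1)
  grid max=5 at (0,0)
Step 3: ant0:(0,0)->E->(0,1) | ant1:(1,2)->N->(0,2) | ant2:(0,1)->W->(0,0)
  grid max=6 at (0,0)
Step 4: ant0:(0,1)->W->(0,0) | ant1:(0,2)->W->(0,1) | ant2:(0,0)->E->(0,1)
  grid max=7 at (0,0)
Step 5: ant0:(0,0)->E->(0,1) | ant1:(0,1)->W->(0,0) | ant2:(0,1)->W->(0,0)
  grid max=10 at (0,0)
Final grid:
  10 7 0 0
  0 0 0 0
  0 0 0 0
  0 0 0 0
  0 0 0 0
Max pheromone 10 at (0,0)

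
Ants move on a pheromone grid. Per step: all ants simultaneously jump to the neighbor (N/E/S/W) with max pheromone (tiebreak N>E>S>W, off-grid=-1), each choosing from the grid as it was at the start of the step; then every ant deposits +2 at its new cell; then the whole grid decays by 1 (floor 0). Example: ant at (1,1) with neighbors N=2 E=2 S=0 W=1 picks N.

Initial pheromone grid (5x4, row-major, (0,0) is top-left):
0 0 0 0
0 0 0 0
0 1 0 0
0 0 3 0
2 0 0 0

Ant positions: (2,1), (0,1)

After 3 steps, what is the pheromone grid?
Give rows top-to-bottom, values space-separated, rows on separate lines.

After step 1: ants at (1,1),(0,2)
  0 0 1 0
  0 1 0 0
  0 0 0 0
  0 0 2 0
  1 0 0 0
After step 2: ants at (0,1),(0,3)
  0 1 0 1
  0 0 0 0
  0 0 0 0
  0 0 1 0
  0 0 0 0
After step 3: ants at (0,2),(1,3)
  0 0 1 0
  0 0 0 1
  0 0 0 0
  0 0 0 0
  0 0 0 0

0 0 1 0
0 0 0 1
0 0 0 0
0 0 0 0
0 0 0 0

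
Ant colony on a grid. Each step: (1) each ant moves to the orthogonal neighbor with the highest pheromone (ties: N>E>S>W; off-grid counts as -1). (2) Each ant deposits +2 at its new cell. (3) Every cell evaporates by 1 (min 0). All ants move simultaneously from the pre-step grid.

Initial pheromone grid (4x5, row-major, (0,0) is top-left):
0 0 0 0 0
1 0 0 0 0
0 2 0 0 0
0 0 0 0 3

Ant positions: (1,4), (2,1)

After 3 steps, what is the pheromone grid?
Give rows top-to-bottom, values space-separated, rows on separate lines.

After step 1: ants at (0,4),(1,1)
  0 0 0 0 1
  0 1 0 0 0
  0 1 0 0 0
  0 0 0 0 2
After step 2: ants at (1,4),(2,1)
  0 0 0 0 0
  0 0 0 0 1
  0 2 0 0 0
  0 0 0 0 1
After step 3: ants at (0,4),(1,1)
  0 0 0 0 1
  0 1 0 0 0
  0 1 0 0 0
  0 0 0 0 0

0 0 0 0 1
0 1 0 0 0
0 1 0 0 0
0 0 0 0 0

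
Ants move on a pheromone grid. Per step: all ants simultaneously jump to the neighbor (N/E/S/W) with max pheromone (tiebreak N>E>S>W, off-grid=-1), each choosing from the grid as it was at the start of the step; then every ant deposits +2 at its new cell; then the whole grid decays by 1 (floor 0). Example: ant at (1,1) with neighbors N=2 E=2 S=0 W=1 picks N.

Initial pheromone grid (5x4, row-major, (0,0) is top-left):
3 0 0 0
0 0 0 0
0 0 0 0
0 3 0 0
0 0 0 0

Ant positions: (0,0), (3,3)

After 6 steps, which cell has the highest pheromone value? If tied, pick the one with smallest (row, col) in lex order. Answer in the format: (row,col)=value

Step 1: ant0:(0,0)->E->(0,1) | ant1:(3,3)->N->(2,3)
  grid max=2 at (0,0)
Step 2: ant0:(0,1)->W->(0,0) | ant1:(2,3)->N->(1,3)
  grid max=3 at (0,0)
Step 3: ant0:(0,0)->E->(0,1) | ant1:(1,3)->N->(0,3)
  grid max=2 at (0,0)
Step 4: ant0:(0,1)->W->(0,0) | ant1:(0,3)->S->(1,3)
  grid max=3 at (0,0)
Step 5: ant0:(0,0)->E->(0,1) | ant1:(1,3)->N->(0,3)
  grid max=2 at (0,0)
Step 6: ant0:(0,1)->W->(0,0) | ant1:(0,3)->S->(1,3)
  grid max=3 at (0,0)
Final grid:
  3 0 0 0
  0 0 0 1
  0 0 0 0
  0 0 0 0
  0 0 0 0
Max pheromone 3 at (0,0)

Answer: (0,0)=3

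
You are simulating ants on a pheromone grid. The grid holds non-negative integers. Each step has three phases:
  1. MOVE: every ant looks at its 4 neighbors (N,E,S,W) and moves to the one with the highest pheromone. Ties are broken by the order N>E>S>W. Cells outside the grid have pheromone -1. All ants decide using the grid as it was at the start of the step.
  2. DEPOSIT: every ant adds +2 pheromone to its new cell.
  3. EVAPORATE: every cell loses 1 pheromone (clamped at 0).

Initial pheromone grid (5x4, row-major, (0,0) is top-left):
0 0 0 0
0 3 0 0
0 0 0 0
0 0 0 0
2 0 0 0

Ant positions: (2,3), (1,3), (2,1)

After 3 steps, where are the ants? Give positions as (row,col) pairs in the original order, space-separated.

Step 1: ant0:(2,3)->N->(1,3) | ant1:(1,3)->N->(0,3) | ant2:(2,1)->N->(1,1)
  grid max=4 at (1,1)
Step 2: ant0:(1,3)->N->(0,3) | ant1:(0,3)->S->(1,3) | ant2:(1,1)->N->(0,1)
  grid max=3 at (1,1)
Step 3: ant0:(0,3)->S->(1,3) | ant1:(1,3)->N->(0,3) | ant2:(0,1)->S->(1,1)
  grid max=4 at (1,1)

(1,3) (0,3) (1,1)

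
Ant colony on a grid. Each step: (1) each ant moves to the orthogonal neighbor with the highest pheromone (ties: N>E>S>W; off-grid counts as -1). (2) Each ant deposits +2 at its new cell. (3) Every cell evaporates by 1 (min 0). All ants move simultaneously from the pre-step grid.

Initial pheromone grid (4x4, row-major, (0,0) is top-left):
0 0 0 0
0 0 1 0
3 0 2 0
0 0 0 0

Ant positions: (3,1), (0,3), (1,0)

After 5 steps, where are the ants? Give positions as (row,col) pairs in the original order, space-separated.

Step 1: ant0:(3,1)->N->(2,1) | ant1:(0,3)->S->(1,3) | ant2:(1,0)->S->(2,0)
  grid max=4 at (2,0)
Step 2: ant0:(2,1)->W->(2,0) | ant1:(1,3)->N->(0,3) | ant2:(2,0)->E->(2,1)
  grid max=5 at (2,0)
Step 3: ant0:(2,0)->E->(2,1) | ant1:(0,3)->S->(1,3) | ant2:(2,1)->W->(2,0)
  grid max=6 at (2,0)
Step 4: ant0:(2,1)->W->(2,0) | ant1:(1,3)->N->(0,3) | ant2:(2,0)->E->(2,1)
  grid max=7 at (2,0)
Step 5: ant0:(2,0)->E->(2,1) | ant1:(0,3)->S->(1,3) | ant2:(2,1)->W->(2,0)
  grid max=8 at (2,0)

(2,1) (1,3) (2,0)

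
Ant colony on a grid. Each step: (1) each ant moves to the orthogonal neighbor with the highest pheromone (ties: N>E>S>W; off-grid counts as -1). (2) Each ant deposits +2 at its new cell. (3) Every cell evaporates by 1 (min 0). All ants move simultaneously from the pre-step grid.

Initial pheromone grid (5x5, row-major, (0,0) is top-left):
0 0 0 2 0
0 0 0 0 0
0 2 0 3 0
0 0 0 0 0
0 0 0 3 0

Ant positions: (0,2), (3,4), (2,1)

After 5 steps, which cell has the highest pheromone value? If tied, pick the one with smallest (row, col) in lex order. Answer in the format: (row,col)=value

Answer: (0,3)=5

Derivation:
Step 1: ant0:(0,2)->E->(0,3) | ant1:(3,4)->N->(2,4) | ant2:(2,1)->N->(1,1)
  grid max=3 at (0,3)
Step 2: ant0:(0,3)->E->(0,4) | ant1:(2,4)->W->(2,3) | ant2:(1,1)->S->(2,1)
  grid max=3 at (2,3)
Step 3: ant0:(0,4)->W->(0,3) | ant1:(2,3)->N->(1,3) | ant2:(2,1)->N->(1,1)
  grid max=3 at (0,3)
Step 4: ant0:(0,3)->S->(1,3) | ant1:(1,3)->N->(0,3) | ant2:(1,1)->S->(2,1)
  grid max=4 at (0,3)
Step 5: ant0:(1,3)->N->(0,3) | ant1:(0,3)->S->(1,3) | ant2:(2,1)->N->(1,1)
  grid max=5 at (0,3)
Final grid:
  0 0 0 5 0
  0 1 0 3 0
  0 1 0 0 0
  0 0 0 0 0
  0 0 0 0 0
Max pheromone 5 at (0,3)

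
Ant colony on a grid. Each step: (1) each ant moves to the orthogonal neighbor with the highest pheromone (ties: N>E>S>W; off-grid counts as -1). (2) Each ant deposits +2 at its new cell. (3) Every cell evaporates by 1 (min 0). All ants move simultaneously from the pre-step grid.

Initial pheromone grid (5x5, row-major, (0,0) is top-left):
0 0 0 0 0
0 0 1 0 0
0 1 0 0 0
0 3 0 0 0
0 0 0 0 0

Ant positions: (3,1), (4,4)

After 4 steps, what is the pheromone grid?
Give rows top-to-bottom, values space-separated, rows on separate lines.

After step 1: ants at (2,1),(3,4)
  0 0 0 0 0
  0 0 0 0 0
  0 2 0 0 0
  0 2 0 0 1
  0 0 0 0 0
After step 2: ants at (3,1),(2,4)
  0 0 0 0 0
  0 0 0 0 0
  0 1 0 0 1
  0 3 0 0 0
  0 0 0 0 0
After step 3: ants at (2,1),(1,4)
  0 0 0 0 0
  0 0 0 0 1
  0 2 0 0 0
  0 2 0 0 0
  0 0 0 0 0
After step 4: ants at (3,1),(0,4)
  0 0 0 0 1
  0 0 0 0 0
  0 1 0 0 0
  0 3 0 0 0
  0 0 0 0 0

0 0 0 0 1
0 0 0 0 0
0 1 0 0 0
0 3 0 0 0
0 0 0 0 0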